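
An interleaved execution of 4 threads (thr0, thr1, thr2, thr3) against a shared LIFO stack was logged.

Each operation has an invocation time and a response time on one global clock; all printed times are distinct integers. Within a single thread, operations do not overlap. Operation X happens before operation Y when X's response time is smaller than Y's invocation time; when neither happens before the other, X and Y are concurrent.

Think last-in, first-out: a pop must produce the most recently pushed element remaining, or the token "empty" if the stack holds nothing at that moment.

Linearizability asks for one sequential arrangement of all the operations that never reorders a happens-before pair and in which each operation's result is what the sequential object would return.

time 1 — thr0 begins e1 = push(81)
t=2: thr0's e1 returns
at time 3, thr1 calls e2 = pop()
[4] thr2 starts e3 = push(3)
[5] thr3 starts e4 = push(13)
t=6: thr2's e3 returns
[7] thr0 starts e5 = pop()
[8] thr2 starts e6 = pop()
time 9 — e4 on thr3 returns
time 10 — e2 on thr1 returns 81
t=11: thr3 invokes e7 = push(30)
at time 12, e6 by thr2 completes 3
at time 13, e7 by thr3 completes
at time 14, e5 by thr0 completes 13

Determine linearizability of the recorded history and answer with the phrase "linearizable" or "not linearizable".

linearizable

one valid linearization: e1, e2, e3, e4, e5, e6, e7
step 1: e1 push(81) — stack <81>
step 2: e2 pop() → 81 — stack <>
step 3: e3 push(3) — stack <3>
step 4: e4 push(13) — stack <3,13>
step 5: e5 pop() → 13 — stack <3>
step 6: e6 pop() → 3 — stack <>
step 7: e7 push(30) — stack <30>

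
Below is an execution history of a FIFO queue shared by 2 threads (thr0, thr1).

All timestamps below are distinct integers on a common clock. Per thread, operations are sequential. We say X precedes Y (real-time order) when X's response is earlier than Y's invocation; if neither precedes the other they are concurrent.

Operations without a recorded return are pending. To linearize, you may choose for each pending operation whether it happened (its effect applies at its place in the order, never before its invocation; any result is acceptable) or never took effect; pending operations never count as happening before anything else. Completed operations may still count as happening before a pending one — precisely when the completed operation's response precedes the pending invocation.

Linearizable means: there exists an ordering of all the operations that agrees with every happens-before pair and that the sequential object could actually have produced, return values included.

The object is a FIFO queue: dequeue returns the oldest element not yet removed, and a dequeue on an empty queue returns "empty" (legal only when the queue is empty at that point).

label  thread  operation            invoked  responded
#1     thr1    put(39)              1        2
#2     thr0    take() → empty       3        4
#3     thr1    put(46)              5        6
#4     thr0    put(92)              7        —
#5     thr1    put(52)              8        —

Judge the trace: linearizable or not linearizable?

not linearizable

the violation lands at event 4, #2's response at time 4: events 1..3 linearize, events 1..4 do not
the sole real-time-consistent order of 2 completed operations fails the FIFO queue replay
take #1, #2: step 2 already fails, because #2 take() → empty cannot occur there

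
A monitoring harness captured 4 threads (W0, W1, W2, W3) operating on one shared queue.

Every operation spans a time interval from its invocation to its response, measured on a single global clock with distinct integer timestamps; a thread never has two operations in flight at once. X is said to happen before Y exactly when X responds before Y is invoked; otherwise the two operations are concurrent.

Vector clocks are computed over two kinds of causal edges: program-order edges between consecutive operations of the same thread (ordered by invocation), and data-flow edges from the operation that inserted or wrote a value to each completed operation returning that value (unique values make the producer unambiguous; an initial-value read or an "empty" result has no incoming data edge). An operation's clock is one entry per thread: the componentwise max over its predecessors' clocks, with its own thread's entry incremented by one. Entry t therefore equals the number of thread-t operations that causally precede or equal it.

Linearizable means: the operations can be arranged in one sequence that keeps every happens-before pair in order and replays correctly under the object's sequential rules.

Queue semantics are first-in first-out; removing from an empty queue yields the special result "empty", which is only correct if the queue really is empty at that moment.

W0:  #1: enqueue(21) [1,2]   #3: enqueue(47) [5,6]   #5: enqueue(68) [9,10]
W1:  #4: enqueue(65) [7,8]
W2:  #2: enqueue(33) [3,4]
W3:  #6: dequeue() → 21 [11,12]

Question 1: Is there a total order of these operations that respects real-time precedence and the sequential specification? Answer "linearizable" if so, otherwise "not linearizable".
linearizable

a witness: #1, #2, #3, #4, #5, #6
step 1: #1 enqueue(21) — queue <21>
step 2: #2 enqueue(33) — queue <21,33>
step 3: #3 enqueue(47) — queue <21,33,47>
step 4: #4 enqueue(65) — queue <21,33,47,65>
step 5: #5 enqueue(68) — queue <21,33,47,65,68>
step 6: #6 dequeue() → 21 — queue <33,47,65,68>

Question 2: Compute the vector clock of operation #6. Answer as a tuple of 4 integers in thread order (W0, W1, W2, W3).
(1, 0, 0, 1)

#2, invoked 3, has no incoming edges; only W2's bump applies → (0, 0, 1, 0)
#4, invoked 7, has no incoming edges; only W1's bump applies → (0, 1, 0, 0)
#1, invoked 1, has no incoming edges; only W0's bump applies → (1, 0, 0, 0)
VC(#6, invoked at 11): max of VC(#1)=(1, 0, 0, 0), then +1 on thread W3 → (1, 0, 0, 1)
VC(#3, invoked at 5): max of VC(#1)=(1, 0, 0, 0), then +1 on thread W0 → (2, 0, 0, 0)
VC(#5, invoked at 9): max of VC(#3)=(2, 0, 0, 0), then +1 on thread W0 → (3, 0, 0, 0)
target: VC(#6) = (1, 0, 0, 1)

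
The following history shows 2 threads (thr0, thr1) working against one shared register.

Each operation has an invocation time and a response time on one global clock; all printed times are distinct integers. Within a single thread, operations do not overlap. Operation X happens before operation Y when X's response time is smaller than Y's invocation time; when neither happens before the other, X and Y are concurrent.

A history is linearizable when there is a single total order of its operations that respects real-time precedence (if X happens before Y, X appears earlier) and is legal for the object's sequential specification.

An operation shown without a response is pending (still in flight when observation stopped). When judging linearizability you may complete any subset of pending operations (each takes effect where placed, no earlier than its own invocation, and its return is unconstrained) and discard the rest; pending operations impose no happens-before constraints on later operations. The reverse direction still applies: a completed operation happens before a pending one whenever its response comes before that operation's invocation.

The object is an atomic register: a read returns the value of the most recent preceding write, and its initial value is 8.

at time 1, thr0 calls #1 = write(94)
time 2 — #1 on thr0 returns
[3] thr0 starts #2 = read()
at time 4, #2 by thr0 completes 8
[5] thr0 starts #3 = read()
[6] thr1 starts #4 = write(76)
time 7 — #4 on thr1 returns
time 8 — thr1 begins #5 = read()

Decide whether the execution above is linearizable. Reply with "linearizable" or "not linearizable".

events 1..3 are fine; event 4 — the response of #2 at time 4 — makes the prefix non-linearizable
the sole real-time-consistent order of 2 completed operations fails the register replay
one such order, #1, #2, breaks at step 2 where #2 read() → 8 is illegal

not linearizable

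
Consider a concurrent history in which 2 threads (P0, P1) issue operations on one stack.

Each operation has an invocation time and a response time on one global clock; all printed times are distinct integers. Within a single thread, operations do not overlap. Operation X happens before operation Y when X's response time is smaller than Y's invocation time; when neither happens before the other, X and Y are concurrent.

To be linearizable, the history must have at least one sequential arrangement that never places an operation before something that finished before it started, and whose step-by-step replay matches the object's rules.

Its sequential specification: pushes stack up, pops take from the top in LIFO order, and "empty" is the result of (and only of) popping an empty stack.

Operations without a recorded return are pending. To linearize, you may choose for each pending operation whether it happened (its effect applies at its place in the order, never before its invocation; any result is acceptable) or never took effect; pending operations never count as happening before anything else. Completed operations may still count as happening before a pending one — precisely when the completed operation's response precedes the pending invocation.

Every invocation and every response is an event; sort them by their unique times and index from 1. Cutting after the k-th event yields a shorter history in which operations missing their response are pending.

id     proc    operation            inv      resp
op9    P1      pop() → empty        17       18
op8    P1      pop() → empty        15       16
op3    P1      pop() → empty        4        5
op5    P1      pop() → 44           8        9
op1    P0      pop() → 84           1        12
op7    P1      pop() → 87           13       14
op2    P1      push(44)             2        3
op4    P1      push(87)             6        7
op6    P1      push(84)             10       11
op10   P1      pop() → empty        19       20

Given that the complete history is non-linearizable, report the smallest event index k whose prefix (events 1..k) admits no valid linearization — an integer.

9

events 1..8 are still linearizable — one witness is op2, op1, op3, op4:
1. op2 push(44), leaving stack <44>
2. op1 pop() (pending, included), leaving stack <>
3. op3 pop() → empty, leaving stack <>
4. op4 push(87), leaving stack <87>
event 9 — op5's response, time 9 — after it, nothing linearizes
no escape via the 1 pending operation (op1): every completion choice fails
for example op2, op3, op4, op5 (pending dropped) fails at step 2: op3 pop() → empty is not legal there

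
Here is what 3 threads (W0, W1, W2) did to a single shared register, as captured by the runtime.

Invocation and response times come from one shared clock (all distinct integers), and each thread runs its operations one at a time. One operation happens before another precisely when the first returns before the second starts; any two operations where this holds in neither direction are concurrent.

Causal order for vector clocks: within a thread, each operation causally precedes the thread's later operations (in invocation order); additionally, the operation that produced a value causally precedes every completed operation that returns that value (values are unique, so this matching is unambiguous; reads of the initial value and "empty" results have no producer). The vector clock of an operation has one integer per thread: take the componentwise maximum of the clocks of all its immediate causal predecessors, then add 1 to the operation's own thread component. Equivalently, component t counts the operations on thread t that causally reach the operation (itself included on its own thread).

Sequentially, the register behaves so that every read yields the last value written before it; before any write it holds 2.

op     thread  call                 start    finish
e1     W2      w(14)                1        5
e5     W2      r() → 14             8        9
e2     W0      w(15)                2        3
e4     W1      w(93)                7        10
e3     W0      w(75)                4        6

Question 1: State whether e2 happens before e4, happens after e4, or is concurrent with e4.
before

e2 spans [2,3], e4 spans [7,10]
resp(e2)=3 < inv(e4)=7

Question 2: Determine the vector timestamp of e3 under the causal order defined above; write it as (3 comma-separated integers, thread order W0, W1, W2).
(2, 0, 0)

root op e1, invoked 1: fresh clock plus W2's own tick → (0, 0, 1)
root op e4, invoked 7: fresh clock plus W1's own tick → (0, 1, 0)
root op e2, invoked 2: fresh clock plus W0's own tick → (1, 0, 0)
e5 (invocation 8): componentwise max over VC(e1)=(0, 0, 1), +1 at W2, giving (0, 0, 2)
e3 (invocation 4): componentwise max over VC(e2)=(1, 0, 0), +1 at W0, giving (2, 0, 0)
target: VC(e3) = (2, 0, 0)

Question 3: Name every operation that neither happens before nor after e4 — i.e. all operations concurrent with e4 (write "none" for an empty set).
e5

concurrent with e4 ([7,10]): every op whose interval crosses 7..10
e1 [1,5]: before
e2 [2,3]: before
e3 [4,6]: before
e5 [8,9]: concurrent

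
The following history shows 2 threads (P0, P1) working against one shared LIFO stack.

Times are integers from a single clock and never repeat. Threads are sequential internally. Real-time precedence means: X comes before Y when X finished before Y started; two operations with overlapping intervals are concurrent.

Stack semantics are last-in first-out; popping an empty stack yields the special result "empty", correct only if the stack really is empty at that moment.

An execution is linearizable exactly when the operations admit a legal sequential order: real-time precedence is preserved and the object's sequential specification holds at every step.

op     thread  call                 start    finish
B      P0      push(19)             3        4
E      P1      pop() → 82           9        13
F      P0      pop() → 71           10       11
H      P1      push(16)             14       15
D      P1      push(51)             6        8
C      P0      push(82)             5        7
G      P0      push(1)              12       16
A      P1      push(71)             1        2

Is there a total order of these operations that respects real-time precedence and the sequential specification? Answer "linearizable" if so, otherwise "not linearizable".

not linearizable

already the first 11 events (up to F's response at time 11) admit no linearization; the first 10 still do
the 5 completed operations admit 2 real-time orders; each fails the LIFO stack replay
no completion choice of the 1 pending operation (E) rescues it — every subset was tried
for example A, B, C, D, F (pending dropped) fails at step 5: F pop() → 71 is not legal there
for example A, B, D, C, F (pending dropped) fails at step 5: F pop() → 71 is not legal there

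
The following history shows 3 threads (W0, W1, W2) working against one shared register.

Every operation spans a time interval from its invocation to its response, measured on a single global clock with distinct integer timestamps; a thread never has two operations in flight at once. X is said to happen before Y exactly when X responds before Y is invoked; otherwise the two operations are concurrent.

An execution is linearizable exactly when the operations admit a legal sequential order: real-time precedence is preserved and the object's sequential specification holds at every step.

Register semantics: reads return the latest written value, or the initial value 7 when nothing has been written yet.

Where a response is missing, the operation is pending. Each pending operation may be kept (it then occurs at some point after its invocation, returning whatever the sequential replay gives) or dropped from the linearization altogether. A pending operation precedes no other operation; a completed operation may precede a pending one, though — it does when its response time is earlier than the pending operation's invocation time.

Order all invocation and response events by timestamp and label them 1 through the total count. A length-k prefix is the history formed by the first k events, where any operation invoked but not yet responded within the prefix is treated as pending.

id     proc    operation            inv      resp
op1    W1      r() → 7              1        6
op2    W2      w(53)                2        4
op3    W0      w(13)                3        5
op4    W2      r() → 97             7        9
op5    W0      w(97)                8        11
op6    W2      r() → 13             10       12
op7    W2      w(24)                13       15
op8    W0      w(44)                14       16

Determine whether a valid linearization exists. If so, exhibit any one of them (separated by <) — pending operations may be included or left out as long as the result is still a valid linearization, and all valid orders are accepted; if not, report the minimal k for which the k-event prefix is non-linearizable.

prefix check: 1..11 passes, 1..12 fails once op6's time-12 response joins
the 6 completed operations admit 18 real-time orders; each fails the register replay
e.g. op1, op2, op3, op4, op5, op6: illegal at step 4, since op4 r() → 97 cannot apply there
e.g. op1, op2, op3, op4, op6, op5: illegal at step 4, since op4 r() → 97 cannot apply there

not linearizable — minimal violating prefix: 12 events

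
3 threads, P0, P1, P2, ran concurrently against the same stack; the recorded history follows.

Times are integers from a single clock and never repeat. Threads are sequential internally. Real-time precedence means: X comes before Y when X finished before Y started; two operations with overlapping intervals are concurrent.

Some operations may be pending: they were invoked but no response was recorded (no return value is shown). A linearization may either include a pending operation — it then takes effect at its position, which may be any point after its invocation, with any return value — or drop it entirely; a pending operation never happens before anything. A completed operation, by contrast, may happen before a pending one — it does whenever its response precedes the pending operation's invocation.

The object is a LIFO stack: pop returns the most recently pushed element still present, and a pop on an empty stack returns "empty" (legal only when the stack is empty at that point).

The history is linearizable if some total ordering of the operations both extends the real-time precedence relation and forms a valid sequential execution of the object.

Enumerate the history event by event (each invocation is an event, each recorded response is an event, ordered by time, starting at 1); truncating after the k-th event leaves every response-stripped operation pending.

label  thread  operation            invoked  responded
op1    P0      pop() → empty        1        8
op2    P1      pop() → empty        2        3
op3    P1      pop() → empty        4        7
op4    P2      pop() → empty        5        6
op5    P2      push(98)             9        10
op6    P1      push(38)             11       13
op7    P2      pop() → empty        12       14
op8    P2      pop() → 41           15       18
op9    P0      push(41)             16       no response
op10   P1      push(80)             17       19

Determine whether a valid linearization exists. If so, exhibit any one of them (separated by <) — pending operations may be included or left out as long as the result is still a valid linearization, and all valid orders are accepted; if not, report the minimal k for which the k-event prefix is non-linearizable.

events 1..13 are fine; event 14 — the response of op7 at time 14 — makes the prefix non-linearizable
all 16 real-time-respecting orders fail — 7 completed stack operations, no legal replay
sample order op1, op2, op3, op4, op5, op6, op7 stalls at step 7 — op7 pop() → empty has no legal effect
sample order op1, op2, op3, op4, op5, op7, op6 stalls at step 6 — op7 pop() → empty has no legal effect

not linearizable — minimal violating prefix: 14 events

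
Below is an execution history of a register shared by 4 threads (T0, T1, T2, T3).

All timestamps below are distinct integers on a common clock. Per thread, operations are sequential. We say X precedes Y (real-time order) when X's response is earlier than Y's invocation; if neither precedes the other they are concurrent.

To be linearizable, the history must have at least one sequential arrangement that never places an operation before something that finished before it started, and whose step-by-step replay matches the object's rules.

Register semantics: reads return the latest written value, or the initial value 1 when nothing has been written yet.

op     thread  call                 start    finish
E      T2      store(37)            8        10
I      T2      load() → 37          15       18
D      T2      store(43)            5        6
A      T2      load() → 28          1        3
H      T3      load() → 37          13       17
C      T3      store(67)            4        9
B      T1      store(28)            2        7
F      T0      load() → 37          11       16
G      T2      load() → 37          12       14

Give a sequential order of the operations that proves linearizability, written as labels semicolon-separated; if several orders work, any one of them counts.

B; A; C; D; E; F; G; H; I

step 1: B store(28) — value 28
step 2: A load() → 28 — value 28
step 3: C store(67) — value 67
step 4: D store(43) — value 43
step 5: E store(37) — value 37
step 6: F load() → 37 — value 37
step 7: G load() → 37 — value 37
step 8: H load() → 37 — value 37
step 9: I load() → 37 — value 37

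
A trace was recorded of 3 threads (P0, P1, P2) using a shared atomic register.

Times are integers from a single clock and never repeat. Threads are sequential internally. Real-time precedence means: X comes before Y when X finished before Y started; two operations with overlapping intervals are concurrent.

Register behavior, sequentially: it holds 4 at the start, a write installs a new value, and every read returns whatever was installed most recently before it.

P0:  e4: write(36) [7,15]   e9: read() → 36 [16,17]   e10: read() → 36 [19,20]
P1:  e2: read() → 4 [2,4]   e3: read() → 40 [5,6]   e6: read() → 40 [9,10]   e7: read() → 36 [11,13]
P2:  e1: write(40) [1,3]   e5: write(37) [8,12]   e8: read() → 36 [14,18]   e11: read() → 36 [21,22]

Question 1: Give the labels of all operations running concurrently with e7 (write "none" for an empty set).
Answer: e4, e5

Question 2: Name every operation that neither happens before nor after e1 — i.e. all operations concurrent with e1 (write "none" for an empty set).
Answer: e2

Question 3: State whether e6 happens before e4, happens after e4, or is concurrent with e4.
Answer: concurrent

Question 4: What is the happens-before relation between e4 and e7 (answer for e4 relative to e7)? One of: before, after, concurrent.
Answer: concurrent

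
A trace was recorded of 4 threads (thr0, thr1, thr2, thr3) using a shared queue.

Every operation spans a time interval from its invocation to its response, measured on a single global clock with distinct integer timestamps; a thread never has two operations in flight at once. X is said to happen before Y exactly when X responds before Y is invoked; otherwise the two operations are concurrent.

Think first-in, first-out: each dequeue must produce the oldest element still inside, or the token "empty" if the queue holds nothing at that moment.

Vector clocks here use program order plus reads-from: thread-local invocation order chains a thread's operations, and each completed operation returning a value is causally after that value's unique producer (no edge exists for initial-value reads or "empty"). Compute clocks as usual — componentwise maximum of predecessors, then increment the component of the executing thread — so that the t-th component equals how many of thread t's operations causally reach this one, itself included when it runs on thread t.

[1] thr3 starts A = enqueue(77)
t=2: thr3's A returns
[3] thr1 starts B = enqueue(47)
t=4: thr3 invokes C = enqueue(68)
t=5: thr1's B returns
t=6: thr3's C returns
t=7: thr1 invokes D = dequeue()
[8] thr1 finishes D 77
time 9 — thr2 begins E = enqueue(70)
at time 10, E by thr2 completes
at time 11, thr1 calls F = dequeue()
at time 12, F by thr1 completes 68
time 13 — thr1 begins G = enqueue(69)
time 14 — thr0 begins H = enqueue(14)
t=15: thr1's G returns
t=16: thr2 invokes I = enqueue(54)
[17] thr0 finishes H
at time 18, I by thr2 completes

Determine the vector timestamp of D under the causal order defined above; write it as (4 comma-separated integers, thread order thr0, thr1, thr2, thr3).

(0, 2, 0, 1)

root op A, invoked 1: fresh clock plus thr3's own tick → (0, 0, 0, 1)
root op E, invoked 9: fresh clock plus thr2's own tick → (0, 0, 1, 0)
root op B, invoked 3: fresh clock plus thr1's own tick → (0, 1, 0, 0)
root op H, invoked 14: fresh clock plus thr0's own tick → (1, 0, 0, 0)
C, invoked 4, takes VC(A)=(0, 0, 0, 1) under max, adds 1 for thr3 → (0, 0, 0, 2)
I, invoked 16, takes VC(E)=(0, 0, 1, 0) under max, adds 1 for thr2 → (0, 0, 2, 0)
D, invoked 7, takes VC(A)=(0, 0, 0, 1), VC(B)=(0, 1, 0, 0) under max, adds 1 for thr1 → (0, 2, 0, 1)
F, invoked 11, takes VC(C)=(0, 0, 0, 2), VC(D)=(0, 2, 0, 1) under max, adds 1 for thr1 → (0, 3, 0, 2)
G, invoked 13, takes VC(F)=(0, 3, 0, 2) under max, adds 1 for thr1 → (0, 4, 0, 2)
target: VC(D) = (0, 2, 0, 1)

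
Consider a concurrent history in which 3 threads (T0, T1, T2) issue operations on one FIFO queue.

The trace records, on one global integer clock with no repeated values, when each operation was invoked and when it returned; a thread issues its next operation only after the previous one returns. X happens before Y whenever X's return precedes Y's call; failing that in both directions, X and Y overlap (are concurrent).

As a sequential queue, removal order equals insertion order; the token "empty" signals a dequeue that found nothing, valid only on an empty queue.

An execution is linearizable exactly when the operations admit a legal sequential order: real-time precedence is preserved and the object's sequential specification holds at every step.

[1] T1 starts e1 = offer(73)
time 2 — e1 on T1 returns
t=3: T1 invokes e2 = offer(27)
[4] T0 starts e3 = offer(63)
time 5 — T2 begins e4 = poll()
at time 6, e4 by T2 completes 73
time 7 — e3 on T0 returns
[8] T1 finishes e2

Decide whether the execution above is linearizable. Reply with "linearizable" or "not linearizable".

one valid linearization: e1, e2, e3, e4
after step 1 (e1 offer(73)): queue <73>
after step 2 (e2 offer(27)): queue <73,27>
after step 3 (e3 offer(63)): queue <73,27,63>
after step 4 (e4 poll() → 73): queue <27,63>

linearizable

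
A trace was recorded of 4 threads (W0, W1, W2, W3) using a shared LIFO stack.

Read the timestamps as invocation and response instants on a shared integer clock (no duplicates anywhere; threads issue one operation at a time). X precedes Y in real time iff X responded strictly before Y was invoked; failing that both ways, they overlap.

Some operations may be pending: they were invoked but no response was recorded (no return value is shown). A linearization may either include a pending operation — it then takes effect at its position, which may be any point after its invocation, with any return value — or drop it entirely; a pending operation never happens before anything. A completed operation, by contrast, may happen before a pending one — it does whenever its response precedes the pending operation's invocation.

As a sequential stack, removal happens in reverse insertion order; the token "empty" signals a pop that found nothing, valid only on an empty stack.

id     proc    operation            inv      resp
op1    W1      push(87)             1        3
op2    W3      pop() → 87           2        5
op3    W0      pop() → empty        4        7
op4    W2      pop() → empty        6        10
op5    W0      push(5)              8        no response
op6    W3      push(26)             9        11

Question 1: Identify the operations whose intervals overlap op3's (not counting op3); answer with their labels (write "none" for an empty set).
op2, op4

concurrent with op3 ([4,7]): every op whose interval crosses 4..7
op1 [1,3]: before
op2 [2,5]: concurrent
op4 [6,10]: concurrent
op5 [8,…): after
op6 [9,11]: after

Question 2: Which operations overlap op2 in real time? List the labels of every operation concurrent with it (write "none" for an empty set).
op1, op3

op2 spans [2,5]: anything still running between times 2 and 5 counts as concurrent
op1 [1,3]: concurrent
op3 [4,7]: concurrent
op4 [6,10]: after
op5 [8,…): after
op6 [9,11]: after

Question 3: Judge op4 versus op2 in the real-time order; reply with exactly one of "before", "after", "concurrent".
after

op4 spans [6,10], op2 spans [2,5]
resp(op2)=5 < inv(op4)=6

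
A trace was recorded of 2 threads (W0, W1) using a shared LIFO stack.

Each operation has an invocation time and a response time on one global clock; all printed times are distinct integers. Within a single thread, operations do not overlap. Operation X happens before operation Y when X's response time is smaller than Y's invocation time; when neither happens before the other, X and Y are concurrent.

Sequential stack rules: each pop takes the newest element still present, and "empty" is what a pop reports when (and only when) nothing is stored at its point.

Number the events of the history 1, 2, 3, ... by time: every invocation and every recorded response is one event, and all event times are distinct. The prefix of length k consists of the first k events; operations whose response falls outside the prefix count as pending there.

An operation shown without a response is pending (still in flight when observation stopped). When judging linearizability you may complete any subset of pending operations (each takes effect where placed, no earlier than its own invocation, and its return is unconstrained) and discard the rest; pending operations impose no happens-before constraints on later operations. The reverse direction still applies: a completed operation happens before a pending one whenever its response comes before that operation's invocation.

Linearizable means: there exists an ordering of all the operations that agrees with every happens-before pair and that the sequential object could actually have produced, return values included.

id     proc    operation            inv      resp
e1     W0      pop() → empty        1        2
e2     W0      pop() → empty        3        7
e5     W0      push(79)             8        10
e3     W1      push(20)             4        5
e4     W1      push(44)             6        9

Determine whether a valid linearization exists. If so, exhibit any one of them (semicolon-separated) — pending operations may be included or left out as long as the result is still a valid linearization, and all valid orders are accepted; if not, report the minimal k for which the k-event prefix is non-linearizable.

after step 1 (e1 pop() → empty): stack <>
after step 2 (e2 pop() → empty): stack <>
after step 3 (e3 push(20)): stack <20>
after step 4 (e4 push(44)): stack <20,44>
after step 5 (e5 push(79)): stack <20,44,79>

linearizable — witness: e1; e2; e3; e4; e5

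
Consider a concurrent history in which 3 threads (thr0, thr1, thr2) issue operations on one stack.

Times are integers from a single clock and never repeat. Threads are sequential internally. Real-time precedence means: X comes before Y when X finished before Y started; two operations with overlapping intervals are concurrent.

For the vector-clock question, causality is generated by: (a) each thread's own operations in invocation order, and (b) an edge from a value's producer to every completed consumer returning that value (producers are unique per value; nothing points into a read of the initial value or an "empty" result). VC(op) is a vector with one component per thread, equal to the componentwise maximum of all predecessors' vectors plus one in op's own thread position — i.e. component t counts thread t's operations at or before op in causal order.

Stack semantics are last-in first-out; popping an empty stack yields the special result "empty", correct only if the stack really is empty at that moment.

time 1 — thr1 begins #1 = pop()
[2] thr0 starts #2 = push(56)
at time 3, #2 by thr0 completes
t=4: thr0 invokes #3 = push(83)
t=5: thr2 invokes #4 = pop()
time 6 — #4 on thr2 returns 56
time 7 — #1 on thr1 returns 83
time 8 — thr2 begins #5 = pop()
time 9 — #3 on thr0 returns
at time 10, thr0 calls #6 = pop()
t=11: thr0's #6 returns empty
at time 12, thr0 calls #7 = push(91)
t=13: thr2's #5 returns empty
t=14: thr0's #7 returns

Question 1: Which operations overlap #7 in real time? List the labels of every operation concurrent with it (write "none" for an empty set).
overlap test against #7 [12,14]: concurrent iff the interval meets 12..14
#1 [1,7]: before
#2 [2,3]: before
#3 [4,9]: before
#4 [5,6]: before
#5 [8,13]: concurrent
#6 [10,11]: before

#5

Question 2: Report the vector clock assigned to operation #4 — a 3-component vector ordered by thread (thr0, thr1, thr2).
#2 (invocation 2): nothing precedes it; thr0's component alone gives (1, 0, 0)
#4 (invocation 5): componentwise max over VC(#2)=(1, 0, 0), +1 at thr2, giving (1, 0, 1)
#3 (invocation 4): componentwise max over VC(#2)=(1, 0, 0), +1 at thr0, giving (2, 0, 0)
#5 (invocation 8): componentwise max over VC(#4)=(1, 0, 1), +1 at thr2, giving (1, 0, 2)
#1 (invocation 1): componentwise max over VC(#3)=(2, 0, 0), +1 at thr1, giving (2, 1, 0)
#6 (invocation 10): componentwise max over VC(#3)=(2, 0, 0), +1 at thr0, giving (3, 0, 0)
#7 (invocation 12): componentwise max over VC(#6)=(3, 0, 0), +1 at thr0, giving (4, 0, 0)
target: VC(#4) = (1, 0, 1)

(1, 0, 1)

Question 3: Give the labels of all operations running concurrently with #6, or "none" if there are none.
#6 spans [10,11]: anything still running between times 10 and 11 counts as concurrent
#1 [1,7]: before
#2 [2,3]: before
#3 [4,9]: before
#4 [5,6]: before
#5 [8,13]: concurrent
#7 [12,14]: after

#5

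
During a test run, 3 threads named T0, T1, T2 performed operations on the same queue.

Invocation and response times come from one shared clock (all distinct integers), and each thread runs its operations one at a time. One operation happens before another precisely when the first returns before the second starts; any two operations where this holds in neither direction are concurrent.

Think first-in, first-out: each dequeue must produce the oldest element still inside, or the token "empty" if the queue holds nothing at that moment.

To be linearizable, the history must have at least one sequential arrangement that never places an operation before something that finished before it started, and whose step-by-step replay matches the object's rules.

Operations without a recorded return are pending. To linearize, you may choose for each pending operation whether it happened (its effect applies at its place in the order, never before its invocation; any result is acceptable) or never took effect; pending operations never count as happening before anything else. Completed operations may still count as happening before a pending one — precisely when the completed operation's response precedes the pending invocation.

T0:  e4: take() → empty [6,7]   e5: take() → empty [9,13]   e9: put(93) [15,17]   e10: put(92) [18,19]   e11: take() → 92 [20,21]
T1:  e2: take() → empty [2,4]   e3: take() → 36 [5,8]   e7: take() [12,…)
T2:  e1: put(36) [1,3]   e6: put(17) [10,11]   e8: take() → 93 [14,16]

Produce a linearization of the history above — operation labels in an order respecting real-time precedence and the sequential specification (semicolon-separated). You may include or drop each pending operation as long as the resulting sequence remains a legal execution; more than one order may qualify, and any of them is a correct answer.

after step 1 (e2 take() → empty): queue <>
after step 2 (e1 put(36)): queue <36>
after step 3 (e3 take() → 36): queue <>
after step 4 (e4 take() → empty): queue <>
after step 5 (e5 take() → empty): queue <>
after step 6 (e6 put(17)): queue <17>
after step 7 (e7 take() (pending, included)): queue <>
after step 8 (e9 put(93)): queue <93>
after step 9 (e8 take() → 93): queue <>
after step 10 (e10 put(92)): queue <92>
after step 11 (e11 take() → 92): queue <>

e2; e1; e3; e4; e5; e6; e7; e9; e8; e10; e11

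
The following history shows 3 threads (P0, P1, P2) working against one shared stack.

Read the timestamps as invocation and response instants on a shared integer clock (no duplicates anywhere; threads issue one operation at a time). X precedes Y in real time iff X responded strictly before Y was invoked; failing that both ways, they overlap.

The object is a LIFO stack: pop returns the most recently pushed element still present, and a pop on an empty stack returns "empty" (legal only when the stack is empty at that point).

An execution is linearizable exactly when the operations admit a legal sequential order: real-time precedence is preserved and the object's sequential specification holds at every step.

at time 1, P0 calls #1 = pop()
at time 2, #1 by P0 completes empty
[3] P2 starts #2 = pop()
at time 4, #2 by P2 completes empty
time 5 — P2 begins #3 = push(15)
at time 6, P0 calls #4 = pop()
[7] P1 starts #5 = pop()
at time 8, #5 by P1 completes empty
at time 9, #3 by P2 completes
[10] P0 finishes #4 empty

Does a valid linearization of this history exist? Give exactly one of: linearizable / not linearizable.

linearizable

witness order: #1, #2, #4, #5, #3
after step 1 (#1 pop() → empty): stack <>
after step 2 (#2 pop() → empty): stack <>
after step 3 (#4 pop() → empty): stack <>
after step 4 (#5 pop() → empty): stack <>
after step 5 (#3 push(15)): stack <15>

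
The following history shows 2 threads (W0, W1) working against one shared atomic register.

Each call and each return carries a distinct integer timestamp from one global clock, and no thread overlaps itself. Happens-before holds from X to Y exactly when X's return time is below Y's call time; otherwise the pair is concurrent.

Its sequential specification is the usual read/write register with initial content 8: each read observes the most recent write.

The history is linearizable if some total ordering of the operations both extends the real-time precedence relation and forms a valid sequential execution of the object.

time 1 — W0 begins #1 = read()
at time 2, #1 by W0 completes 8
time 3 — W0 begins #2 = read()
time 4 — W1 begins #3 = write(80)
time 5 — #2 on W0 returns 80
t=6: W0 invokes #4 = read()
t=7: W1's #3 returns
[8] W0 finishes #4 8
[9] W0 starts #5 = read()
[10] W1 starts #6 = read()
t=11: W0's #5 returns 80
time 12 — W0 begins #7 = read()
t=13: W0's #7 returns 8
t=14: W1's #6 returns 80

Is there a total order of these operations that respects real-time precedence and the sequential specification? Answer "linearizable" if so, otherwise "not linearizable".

already the first 8 events (up to #4's response at time 8) admit no linearization; the first 7 still do
all 3 real-time-respecting orders fail — 4 completed atomic register operations, no legal replay
for example #1, #2, #3, #4 fails at step 2: #2 read() → 80 is not legal there
for example #1, #2, #4, #3 fails at step 2: #2 read() → 80 is not legal there

not linearizable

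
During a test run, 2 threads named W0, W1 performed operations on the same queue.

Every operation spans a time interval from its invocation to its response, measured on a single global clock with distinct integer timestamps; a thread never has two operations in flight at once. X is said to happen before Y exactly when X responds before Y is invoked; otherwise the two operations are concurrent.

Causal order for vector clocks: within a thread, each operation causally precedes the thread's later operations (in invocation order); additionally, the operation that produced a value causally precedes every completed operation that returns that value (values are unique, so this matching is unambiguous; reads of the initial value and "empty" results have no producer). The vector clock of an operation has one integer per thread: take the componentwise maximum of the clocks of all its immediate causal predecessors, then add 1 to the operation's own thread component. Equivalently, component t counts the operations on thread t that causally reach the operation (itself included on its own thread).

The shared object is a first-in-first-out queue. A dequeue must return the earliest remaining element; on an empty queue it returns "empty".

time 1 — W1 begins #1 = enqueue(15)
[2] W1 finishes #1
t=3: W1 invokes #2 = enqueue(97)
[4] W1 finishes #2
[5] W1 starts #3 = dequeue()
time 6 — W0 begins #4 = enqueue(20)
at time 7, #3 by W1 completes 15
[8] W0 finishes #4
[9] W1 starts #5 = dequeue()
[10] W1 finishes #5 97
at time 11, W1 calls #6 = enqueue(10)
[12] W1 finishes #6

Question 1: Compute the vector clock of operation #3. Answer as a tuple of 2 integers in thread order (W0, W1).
Answer: (0, 3)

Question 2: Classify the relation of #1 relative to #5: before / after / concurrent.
Answer: before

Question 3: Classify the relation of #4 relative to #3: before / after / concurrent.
Answer: concurrent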